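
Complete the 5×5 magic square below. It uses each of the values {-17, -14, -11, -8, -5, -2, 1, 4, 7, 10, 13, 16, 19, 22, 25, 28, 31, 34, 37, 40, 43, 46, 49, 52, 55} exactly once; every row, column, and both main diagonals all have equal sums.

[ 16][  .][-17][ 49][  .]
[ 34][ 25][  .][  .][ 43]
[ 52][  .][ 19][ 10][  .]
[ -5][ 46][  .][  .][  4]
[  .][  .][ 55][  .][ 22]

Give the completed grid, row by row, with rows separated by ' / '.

16 7 -17 49 40 / 34 25 1 -8 43 / 52 28 19 10 -14 / -5 46 37 13 4 / -2 -11 55 31 22

The 25 entries sum to 475, so each line sums to 475/5 = 95.
From column 1, 95 − (16 + 34 + 52 + (-5)) gives (5,1) = -2.
Main diagonal needs 95; the known cells sum to 82, so (4,4) = 13.
The remaining cell in row 4 is (4,3) = 95 − 58 = 37.
Column 3: -17 + 19 + 37 + 55 + ? = 95, so (2,3) = 1.
Row 2 needs 95; the known cells sum to 103, so (2,4) = -8.
From column 4, 95 − (49 + (-8) + 10 + 13) gives (5,4) = 31.
From anti-diagonal, 95 − (-8 + 19 + 46 + (-2)) gives (1,5) = 40.
Row 1 needs 95; the known cells sum to 88, so (1,2) = 7.
Using row 5: -2 + 55 + 31 + 22 + ? → (5,2) = 95 − 106 = -11.
From column 2, 95 − (7 + 25 + 46 + (-11)) gives (3,2) = 28.
Column 5 needs 95; the known cells sum to 109, so (3,5) = -14.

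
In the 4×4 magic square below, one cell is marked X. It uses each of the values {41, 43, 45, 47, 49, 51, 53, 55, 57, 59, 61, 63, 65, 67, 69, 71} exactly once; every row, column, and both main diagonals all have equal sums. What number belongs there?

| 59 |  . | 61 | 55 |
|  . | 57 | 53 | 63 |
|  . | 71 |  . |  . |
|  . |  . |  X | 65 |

67

The 16 entries sum to 896, so each line sums to 896/4 = 224.
Row 1 needs 224; the known cells sum to 175, so (1,2) = 49.
The remaining cell in row 2 is (2,1) = 224 − 173 = 51.
From column 2, 224 − (49 + 57 + 71) gives (4,2) = 47.
Column 4: 55 + 63 + 65 + ? = 224, so (3,4) = 41.
Using main diagonal: 59 + 57 + 65 + ? → (3,3) = 224 − 181 = 43.
Using anti-diagonal: 55 + 53 + 71 + ? → (4,1) = 224 − 179 = 45.
The remaining cell in row 3 is (3,1) = 224 − 155 = 69.
The remaining cell in row 4 is (4,3) = 224 − 157 = 67.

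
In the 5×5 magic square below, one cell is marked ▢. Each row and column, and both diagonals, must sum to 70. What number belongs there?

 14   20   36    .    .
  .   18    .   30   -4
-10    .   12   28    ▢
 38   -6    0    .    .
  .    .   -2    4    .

34

Column 3 must total 70; the given cells sum to 46, so (2,3) = 24.
Row 2: 18 + 24 + 30 + (-4) + ? = 70, so (2,1) = 2.
Column 1 needs 70; the known cells sum to 44, so (5,1) = 26.
Anti-diagonal: 30 + 12 + (-6) + 26 + ? = 70, so (1,5) = 8.
From row 1, 70 − (14 + 20 + 36 + 8) gives (1,4) = -8.
Column 4 needs 70; the known cells sum to 54, so (4,4) = 16.
The remaining cell in main diagonal is (5,5) = 70 − 60 = 10.
From row 4, 70 − (38 + (-6) + 0 + 16) gives (4,5) = 22.
Using row 5: 26 + (-2) + 4 + 10 + ? → (5,2) = 70 − 38 = 32.
Column 2 must total 70; the given cells sum to 64, so (3,2) = 6.
Column 5 needs 70; the known cells sum to 36, so (3,5) = 34.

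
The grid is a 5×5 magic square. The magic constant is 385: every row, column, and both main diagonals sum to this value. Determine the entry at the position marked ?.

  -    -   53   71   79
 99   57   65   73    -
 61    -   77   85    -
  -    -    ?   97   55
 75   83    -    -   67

From row 2, 385 − (99 + 57 + 65 + 73) gives (2,5) = 91.
From column 4, 385 − (71 + 73 + 85 + 97) gives (5,4) = 59.
Column 5 must total 385; the given cells sum to 292, so (3,5) = 93.
Using main diagonal: 57 + 77 + 97 + 67 + ? → (1,1) = 385 − 298 = 87.
Using anti-diagonal: 79 + 73 + 77 + 75 + ? → (4,2) = 385 − 304 = 81.
Row 1: 87 + 53 + 71 + 79 + ? = 385, so (1,2) = 95.
Row 3 must total 385; the given cells sum to 316, so (3,2) = 69.
Using row 5: 75 + 83 + 59 + 67 + ? → (5,3) = 385 − 284 = 101.
Column 1 must total 385; the given cells sum to 322, so (4,1) = 63.
Using column 3: 53 + 65 + 77 + 101 + ? → (4,3) = 385 − 296 = 89.

89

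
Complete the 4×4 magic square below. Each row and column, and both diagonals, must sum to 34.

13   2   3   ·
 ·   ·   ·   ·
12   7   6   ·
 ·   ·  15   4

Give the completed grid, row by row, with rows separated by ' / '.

13 2 3 16 / 8 11 10 5 / 12 7 6 9 / 1 14 15 4

From row 1, 34 − (13 + 2 + 3) gives (1,4) = 16.
Row 3 needs 34; the known cells sum to 25, so (3,4) = 9.
The remaining cell in column 3 is (2,3) = 34 − 24 = 10.
The remaining cell in column 4 is (2,4) = 34 − 29 = 5.
Main diagonal needs 34; the known cells sum to 23, so (2,2) = 11.
Anti-diagonal must total 34; the given cells sum to 33, so (4,1) = 1.
Row 2 needs 34; the known cells sum to 26, so (2,1) = 8.
Row 4: 1 + 15 + 4 + ? = 34, so (4,2) = 14.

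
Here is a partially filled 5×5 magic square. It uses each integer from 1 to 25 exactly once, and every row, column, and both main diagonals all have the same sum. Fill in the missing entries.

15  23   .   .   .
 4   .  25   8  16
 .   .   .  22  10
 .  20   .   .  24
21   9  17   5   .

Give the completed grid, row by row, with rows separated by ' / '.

The entries are 1 through 25, which sum to 325, so each line sums to 325/5 = 65.
Using row 2: 4 + 25 + 8 + 16 + ? → (2,2) = 65 − 53 = 12.
Using row 5: 21 + 9 + 17 + 5 + ? → (5,5) = 65 − 52 = 13.
The remaining cell in column 2 is (3,2) = 65 − 64 = 1.
Column 5 must total 65; the given cells sum to 63, so (1,5) = 2.
The remaining cell in anti-diagonal is (3,3) = 65 − 51 = 14.
From row 3, 65 − (1 + 14 + 22 + 10) gives (3,1) = 18.
Using column 1: 15 + 4 + 18 + 21 + ? → (4,1) = 65 − 58 = 7.
From main diagonal, 65 − (15 + 12 + 14 + 13) gives (4,4) = 11.
From row 4, 65 − (7 + 20 + 11 + 24) gives (4,3) = 3.
Column 3: 25 + 14 + 3 + 17 + ? = 65, so (1,3) = 6.
The remaining cell in column 4 is (1,4) = 65 − 46 = 19.

15 23 6 19 2 / 4 12 25 8 16 / 18 1 14 22 10 / 7 20 3 11 24 / 21 9 17 5 13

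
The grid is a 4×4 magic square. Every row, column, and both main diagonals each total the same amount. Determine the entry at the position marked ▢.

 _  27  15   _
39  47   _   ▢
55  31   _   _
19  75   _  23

Column 2 is complete and sums to 180; that is the magic constant.
Row 4: 19 + 75 + 23 + ? = 180, so (4,3) = 63.
From column 1, 180 − (39 + 55 + 19) gives (1,1) = 67.
Using main diagonal: 67 + 47 + 23 + ? → (3,3) = 180 − 137 = 43.
Row 1 must total 180; the given cells sum to 109, so (1,4) = 71.
From row 3, 180 − (55 + 31 + 43) gives (3,4) = 51.
From column 3, 180 − (15 + 43 + 63) gives (2,3) = 59.
Column 4: 71 + 51 + 23 + ? = 180, so (2,4) = 35.

35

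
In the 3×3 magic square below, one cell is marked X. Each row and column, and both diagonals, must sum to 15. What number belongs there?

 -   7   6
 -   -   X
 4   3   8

1

Row 1 needs 15; the known cells sum to 13, so (1,1) = 2.
Using column 1: 2 + 4 + ? → (2,1) = 15 − 6 = 9.
Column 2: 7 + 3 + ? = 15, so (2,2) = 5.
Column 3 must total 15; the given cells sum to 14, so (2,3) = 1.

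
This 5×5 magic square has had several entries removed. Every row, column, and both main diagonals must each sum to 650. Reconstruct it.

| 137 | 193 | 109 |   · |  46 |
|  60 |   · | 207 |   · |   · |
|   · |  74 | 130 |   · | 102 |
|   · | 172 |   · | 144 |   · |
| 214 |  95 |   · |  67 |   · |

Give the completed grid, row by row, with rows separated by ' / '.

137 193 109 165 46 / 60 116 207 88 179 / 158 74 130 186 102 / 81 172 53 144 200 / 214 95 151 67 123

Row 1 must total 650; the given cells sum to 485, so (1,4) = 165.
Column 2: 193 + 74 + 172 + 95 + ? = 650, so (2,2) = 116.
The remaining cell in main diagonal is (5,5) = 650 − 527 = 123.
Anti-diagonal: 46 + 130 + 172 + 214 + ? = 650, so (2,4) = 88.
The remaining cell in row 2 is (2,5) = 650 − 471 = 179.
The remaining cell in row 5 is (5,3) = 650 − 499 = 151.
Column 3: 109 + 207 + 130 + 151 + ? = 650, so (4,3) = 53.
Column 4: 165 + 88 + 144 + 67 + ? = 650, so (3,4) = 186.
Column 5 must total 650; the given cells sum to 450, so (4,5) = 200.
The remaining cell in row 3 is (3,1) = 650 − 492 = 158.
Row 4 must total 650; the given cells sum to 569, so (4,1) = 81.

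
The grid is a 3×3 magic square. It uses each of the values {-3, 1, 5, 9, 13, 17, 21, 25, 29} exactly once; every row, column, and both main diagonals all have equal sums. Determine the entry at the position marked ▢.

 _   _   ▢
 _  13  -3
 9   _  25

17

The 9 entries sum to 117, so each line sums to 117/3 = 39.
Using row 2: 13 + (-3) + ? → (2,1) = 39 − 10 = 29.
Row 3 needs 39; the known cells sum to 34, so (3,2) = 5.
Column 1 must total 39; the given cells sum to 38, so (1,1) = 1.
Using column 2: 13 + 5 + ? → (1,2) = 39 − 18 = 21.
From column 3, 39 − (-3 + 25) gives (1,3) = 17.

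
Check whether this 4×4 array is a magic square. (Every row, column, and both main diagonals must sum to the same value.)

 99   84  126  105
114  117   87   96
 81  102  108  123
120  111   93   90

Row 1: 99 + 84 + 126 + 105 = 414.
Row 2: 114 + 117 + 87 + 96 = 414.
Row 3: 81 + 102 + 108 + 123 = 414.
Row 4: 120 + 111 + 93 + 90 = 414.
Column 1: 99 + 114 + 81 + 120 = 414.
Column 2: 84 + 117 + 102 + 111 = 414.
Column 3: 126 + 87 + 108 + 93 = 414.
Column 4: 105 + 96 + 123 + 90 = 414.
Main diagonal: 99 + 117 + 108 + 90 = 414.
Anti-diagonal: 105 + 87 + 102 + 120 = 414.
All lines sum to 414.

Yes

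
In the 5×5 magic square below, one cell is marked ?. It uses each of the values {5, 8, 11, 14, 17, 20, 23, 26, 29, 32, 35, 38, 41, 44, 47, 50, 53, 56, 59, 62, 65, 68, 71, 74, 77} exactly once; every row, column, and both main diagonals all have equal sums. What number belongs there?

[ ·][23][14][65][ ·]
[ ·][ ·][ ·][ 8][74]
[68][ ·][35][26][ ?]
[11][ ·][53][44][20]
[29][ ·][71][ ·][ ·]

17

The 25 entries sum to 1025, so each line sums to 1025/5 = 205.
Using row 4: 11 + 53 + 44 + 20 + ? → (4,2) = 205 − 128 = 77.
Using column 3: 14 + 35 + 53 + 71 + ? → (2,3) = 205 − 173 = 32.
From column 4, 205 − (65 + 8 + 26 + 44) gives (5,4) = 62.
Using anti-diagonal: 8 + 35 + 77 + 29 + ? → (1,5) = 205 − 149 = 56.
Row 1: 23 + 14 + 65 + 56 + ? = 205, so (1,1) = 47.
The remaining cell in column 1 is (2,1) = 205 − 155 = 50.
Row 2 must total 205; the given cells sum to 164, so (2,2) = 41.
Main diagonal needs 205; the known cells sum to 167, so (5,5) = 38.
From row 5, 205 − (29 + 71 + 62 + 38) gives (5,2) = 5.
Column 2 needs 205; the known cells sum to 146, so (3,2) = 59.
Column 5 must total 205; the given cells sum to 188, so (3,5) = 17.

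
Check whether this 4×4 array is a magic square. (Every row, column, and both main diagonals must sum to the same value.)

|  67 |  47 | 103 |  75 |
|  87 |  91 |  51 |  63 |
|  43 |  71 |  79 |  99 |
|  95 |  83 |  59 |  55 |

Yes

Row 1: 67 + 47 + 103 + 75 = 292.
Row 2: 87 + 91 + 51 + 63 = 292.
Row 3: 43 + 71 + 79 + 99 = 292.
Row 4: 95 + 83 + 59 + 55 = 292.
Column 1: 67 + 87 + 43 + 95 = 292.
Column 2: 47 + 91 + 71 + 83 = 292.
Column 3: 103 + 51 + 79 + 59 = 292.
Column 4: 75 + 63 + 99 + 55 = 292.
Main diagonal: 67 + 91 + 79 + 55 = 292.
Anti-diagonal: 75 + 51 + 71 + 95 = 292.
All lines sum to 292.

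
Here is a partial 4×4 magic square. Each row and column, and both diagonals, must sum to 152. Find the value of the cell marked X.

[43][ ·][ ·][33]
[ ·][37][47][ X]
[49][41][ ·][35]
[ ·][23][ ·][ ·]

The remaining cell in row 3 is (3,3) = 152 − 125 = 27.
Column 2 needs 152; the known cells sum to 101, so (1,2) = 51.
The remaining cell in main diagonal is (4,4) = 152 − 107 = 45.
Anti-diagonal must total 152; the given cells sum to 121, so (4,1) = 31.
From row 1, 152 − (43 + 51 + 33) gives (1,3) = 25.
Row 4 needs 152; the known cells sum to 99, so (4,3) = 53.
Column 1 needs 152; the known cells sum to 123, so (2,1) = 29.
Column 4 needs 152; the known cells sum to 113, so (2,4) = 39.

39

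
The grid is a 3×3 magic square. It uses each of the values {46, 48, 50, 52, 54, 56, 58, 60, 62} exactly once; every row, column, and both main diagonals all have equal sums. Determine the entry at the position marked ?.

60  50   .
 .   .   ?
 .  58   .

The 9 entries sum to 486, so each line sums to 486/3 = 162.
Row 1: 60 + 50 + ? = 162, so (1,3) = 52.
Column 2 needs 162; the known cells sum to 108, so (2,2) = 54.
Main diagonal needs 162; the known cells sum to 114, so (3,3) = 48.
Anti-diagonal needs 162; the known cells sum to 106, so (3,1) = 56.
Column 1 must total 162; the given cells sum to 116, so (2,1) = 46.
Column 3 must total 162; the given cells sum to 100, so (2,3) = 62.

62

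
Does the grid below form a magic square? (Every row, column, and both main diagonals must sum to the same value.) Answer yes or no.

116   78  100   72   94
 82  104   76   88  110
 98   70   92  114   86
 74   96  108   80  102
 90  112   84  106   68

Yes

Row 1: 116 + 78 + 100 + 72 + 94 = 460.
Row 2: 82 + 104 + 76 + 88 + 110 = 460.
Row 3: 98 + 70 + 92 + 114 + 86 = 460.
Row 4: 74 + 96 + 108 + 80 + 102 = 460.
Row 5: 90 + 112 + 84 + 106 + 68 = 460.
Column 1: 116 + 82 + 98 + 74 + 90 = 460.
Column 2: 78 + 104 + 70 + 96 + 112 = 460.
Column 3: 100 + 76 + 92 + 108 + 84 = 460.
Column 4: 72 + 88 + 114 + 80 + 106 = 460.
Column 5: 94 + 110 + 86 + 102 + 68 = 460.
Main diagonal: 116 + 104 + 92 + 80 + 68 = 460.
Anti-diagonal: 94 + 88 + 92 + 96 + 90 = 460.
All lines sum to 460.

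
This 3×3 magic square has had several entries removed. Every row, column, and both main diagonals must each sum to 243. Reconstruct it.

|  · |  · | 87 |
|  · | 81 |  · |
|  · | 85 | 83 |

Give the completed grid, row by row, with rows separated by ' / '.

79 77 87 / 89 81 73 / 75 85 83

Row 3 must total 243; the given cells sum to 168, so (3,1) = 75.
From column 2, 243 − (81 + 85) gives (1,2) = 77.
Column 3 needs 243; the known cells sum to 170, so (2,3) = 73.
The remaining cell in main diagonal is (1,1) = 243 − 164 = 79.
Row 2: 81 + 73 + ? = 243, so (2,1) = 89.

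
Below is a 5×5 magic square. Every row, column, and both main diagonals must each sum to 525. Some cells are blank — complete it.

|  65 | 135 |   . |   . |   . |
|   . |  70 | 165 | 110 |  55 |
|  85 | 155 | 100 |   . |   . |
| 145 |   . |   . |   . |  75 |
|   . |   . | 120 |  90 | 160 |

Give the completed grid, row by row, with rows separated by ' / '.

Row 2: 70 + 165 + 110 + 55 + ? = 525, so (2,1) = 125.
The remaining cell in column 1 is (5,1) = 525 − 420 = 105.
From main diagonal, 525 − (65 + 70 + 100 + 160) gives (4,4) = 130.
Row 5 must total 525; the given cells sum to 475, so (5,2) = 50.
Column 2 needs 525; the known cells sum to 410, so (4,2) = 115.
From anti-diagonal, 525 − (110 + 100 + 115 + 105) gives (1,5) = 95.
Row 4 must total 525; the given cells sum to 465, so (4,3) = 60.
The remaining cell in column 3 is (1,3) = 525 − 445 = 80.
From column 5, 525 − (95 + 55 + 75 + 160) gives (3,5) = 140.
Using row 1: 65 + 135 + 80 + 95 + ? → (1,4) = 525 − 375 = 150.
Row 3 must total 525; the given cells sum to 480, so (3,4) = 45.

65 135 80 150 95 / 125 70 165 110 55 / 85 155 100 45 140 / 145 115 60 130 75 / 105 50 120 90 160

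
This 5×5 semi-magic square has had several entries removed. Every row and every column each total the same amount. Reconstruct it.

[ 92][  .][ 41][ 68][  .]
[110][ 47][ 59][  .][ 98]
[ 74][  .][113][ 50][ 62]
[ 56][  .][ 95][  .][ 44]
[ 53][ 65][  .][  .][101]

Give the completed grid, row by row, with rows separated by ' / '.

92 104 41 68 80 / 110 47 59 71 98 / 74 86 113 50 62 / 56 83 95 107 44 / 53 65 77 89 101

Column 1 is already complete: 92 + 110 + 74 + 56 + 53 = 385, so that is the magic constant.
Using row 2: 110 + 47 + 59 + 98 + ? → (2,4) = 385 − 314 = 71.
The remaining cell in row 3 is (3,2) = 385 − 299 = 86.
Using column 3: 41 + 59 + 113 + 95 + ? → (5,3) = 385 − 308 = 77.
Column 5: 98 + 62 + 44 + 101 + ? = 385, so (1,5) = 80.
Row 1: 92 + 41 + 68 + 80 + ? = 385, so (1,2) = 104.
The remaining cell in row 5 is (5,4) = 385 − 296 = 89.
Using column 2: 104 + 47 + 86 + 65 + ? → (4,2) = 385 − 302 = 83.
Column 4 must total 385; the given cells sum to 278, so (4,4) = 107.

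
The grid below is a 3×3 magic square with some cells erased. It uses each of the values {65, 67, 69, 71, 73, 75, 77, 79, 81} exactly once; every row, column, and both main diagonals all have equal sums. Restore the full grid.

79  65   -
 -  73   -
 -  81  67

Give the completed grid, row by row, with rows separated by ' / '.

The 9 entries sum to 657, so each line sums to 657/3 = 219.
Row 1 needs 219; the known cells sum to 144, so (1,3) = 75.
From row 3, 219 − (81 + 67) gives (3,1) = 71.
From column 1, 219 − (79 + 71) gives (2,1) = 69.
From column 3, 219 − (75 + 67) gives (2,3) = 77.

79 65 75 / 69 73 77 / 71 81 67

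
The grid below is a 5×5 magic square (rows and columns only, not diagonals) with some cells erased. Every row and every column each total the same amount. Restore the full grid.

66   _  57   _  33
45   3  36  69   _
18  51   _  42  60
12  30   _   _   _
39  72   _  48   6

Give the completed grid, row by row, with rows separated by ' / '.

Column 1 is already complete: 66 + 45 + 18 + 12 + 39 = 180, so that is the magic constant.
Row 2 must total 180; the given cells sum to 153, so (2,5) = 27.
Row 3 must total 180; the given cells sum to 171, so (3,3) = 9.
Row 5 needs 180; the known cells sum to 165, so (5,3) = 15.
Column 2 must total 180; the given cells sum to 156, so (1,2) = 24.
From column 3, 180 − (57 + 36 + 9 + 15) gives (4,3) = 63.
Column 5: 33 + 27 + 60 + 6 + ? = 180, so (4,5) = 54.
Row 1 must total 180; the given cells sum to 180, so (1,4) = 0.
Using row 4: 12 + 30 + 63 + 54 + ? → (4,4) = 180 − 159 = 21.

66 24 57 0 33 / 45 3 36 69 27 / 18 51 9 42 60 / 12 30 63 21 54 / 39 72 15 48 6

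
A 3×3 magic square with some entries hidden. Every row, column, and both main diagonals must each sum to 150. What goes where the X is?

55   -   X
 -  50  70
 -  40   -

Using row 2: 50 + 70 + ? → (2,1) = 150 − 120 = 30.
From column 1, 150 − (55 + 30) gives (3,1) = 65.
Column 2: 50 + 40 + ? = 150, so (1,2) = 60.
From main diagonal, 150 − (55 + 50) gives (3,3) = 45.
Anti-diagonal: 50 + 65 + ? = 150, so (1,3) = 35.

35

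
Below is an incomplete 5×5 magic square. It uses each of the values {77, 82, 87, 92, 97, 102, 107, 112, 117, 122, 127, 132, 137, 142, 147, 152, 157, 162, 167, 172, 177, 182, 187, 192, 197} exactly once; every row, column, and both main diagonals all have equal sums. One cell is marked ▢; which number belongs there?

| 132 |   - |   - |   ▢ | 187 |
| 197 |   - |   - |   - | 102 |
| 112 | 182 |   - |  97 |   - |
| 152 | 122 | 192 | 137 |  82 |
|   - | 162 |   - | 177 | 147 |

The 25 entries sum to 3425, so each line sums to 3425/5 = 685.
From column 1, 685 − (132 + 197 + 112 + 152) gives (5,1) = 92.
Using column 5: 187 + 102 + 82 + 147 + ? → (3,5) = 685 − 518 = 167.
Row 3 needs 685; the known cells sum to 558, so (3,3) = 127.
Row 5 must total 685; the given cells sum to 578, so (5,3) = 107.
Main diagonal must total 685; the given cells sum to 543, so (2,2) = 142.
From anti-diagonal, 685 − (187 + 127 + 122 + 92) gives (2,4) = 157.
Row 2 must total 685; the given cells sum to 598, so (2,3) = 87.
Using column 2: 142 + 182 + 122 + 162 + ? → (1,2) = 685 − 608 = 77.
Column 3 needs 685; the known cells sum to 513, so (1,3) = 172.
Column 4 needs 685; the known cells sum to 568, so (1,4) = 117.

117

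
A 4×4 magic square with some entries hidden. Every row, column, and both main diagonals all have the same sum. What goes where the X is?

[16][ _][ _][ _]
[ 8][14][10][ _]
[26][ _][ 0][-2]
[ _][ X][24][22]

Main diagonal is complete and sums to 52; that is the magic constant.
Using row 2: 8 + 14 + 10 + ? → (2,4) = 52 − 32 = 20.
Row 3 must total 52; the given cells sum to 24, so (3,2) = 28.
Column 1 needs 52; the known cells sum to 50, so (4,1) = 2.
Using column 3: 10 + 0 + 24 + ? → (1,3) = 52 − 34 = 18.
Using column 4: 20 + (-2) + 22 + ? → (1,4) = 52 − 40 = 12.
Row 1 must total 52; the given cells sum to 46, so (1,2) = 6.
The remaining cell in row 4 is (4,2) = 52 − 48 = 4.

4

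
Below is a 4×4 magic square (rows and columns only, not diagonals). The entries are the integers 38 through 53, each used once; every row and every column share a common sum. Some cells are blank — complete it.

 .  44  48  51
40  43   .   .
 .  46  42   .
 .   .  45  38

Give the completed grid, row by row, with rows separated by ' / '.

39 44 48 51 / 40 43 47 52 / 53 46 42 41 / 50 49 45 38

The entries are 38 through 53, which sum to 728, so each line sums to 728/4 = 182.
Row 1 must total 182; the given cells sum to 143, so (1,1) = 39.
From column 2, 182 − (44 + 43 + 46) gives (4,2) = 49.
Using column 3: 48 + 42 + 45 + ? → (2,3) = 182 − 135 = 47.
Using row 2: 40 + 43 + 47 + ? → (2,4) = 182 − 130 = 52.
From row 4, 182 − (49 + 45 + 38) gives (4,1) = 50.
The remaining cell in column 1 is (3,1) = 182 − 129 = 53.
Column 4 needs 182; the known cells sum to 141, so (3,4) = 41.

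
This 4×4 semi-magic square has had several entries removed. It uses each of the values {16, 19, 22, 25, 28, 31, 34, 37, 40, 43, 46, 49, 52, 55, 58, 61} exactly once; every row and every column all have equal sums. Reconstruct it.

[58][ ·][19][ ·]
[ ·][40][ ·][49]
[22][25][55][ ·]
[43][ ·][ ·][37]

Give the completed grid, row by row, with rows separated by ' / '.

58 61 19 16 / 31 40 34 49 / 22 25 55 52 / 43 28 46 37

The 16 entries sum to 616, so each line sums to 616/4 = 154.
From row 3, 154 − (22 + 25 + 55) gives (3,4) = 52.
Column 1 must total 154; the given cells sum to 123, so (2,1) = 31.
From column 4, 154 − (49 + 52 + 37) gives (1,4) = 16.
Row 1: 58 + 19 + 16 + ? = 154, so (1,2) = 61.
From row 2, 154 − (31 + 40 + 49) gives (2,3) = 34.
From column 2, 154 − (61 + 40 + 25) gives (4,2) = 28.
Using column 3: 19 + 34 + 55 + ? → (4,3) = 154 − 108 = 46.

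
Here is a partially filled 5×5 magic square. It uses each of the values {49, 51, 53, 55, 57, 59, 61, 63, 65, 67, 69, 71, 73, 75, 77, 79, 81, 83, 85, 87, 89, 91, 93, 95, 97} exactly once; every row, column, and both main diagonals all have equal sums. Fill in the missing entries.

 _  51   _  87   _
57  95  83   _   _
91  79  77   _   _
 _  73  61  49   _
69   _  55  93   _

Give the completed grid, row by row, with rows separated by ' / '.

The 25 entries sum to 1825, so each line sums to 1825/5 = 365.
From column 2, 365 − (51 + 95 + 79 + 73) gives (5,2) = 67.
From column 3, 365 − (83 + 77 + 61 + 55) gives (1,3) = 89.
Row 5 needs 365; the known cells sum to 284, so (5,5) = 81.
Main diagonal needs 365; the known cells sum to 302, so (1,1) = 63.
Row 1 needs 365; the known cells sum to 290, so (1,5) = 75.
The remaining cell in column 1 is (4,1) = 365 − 280 = 85.
From anti-diagonal, 365 − (75 + 77 + 73 + 69) gives (2,4) = 71.
Using row 2: 57 + 95 + 83 + 71 + ? → (2,5) = 365 − 306 = 59.
Row 4 needs 365; the known cells sum to 268, so (4,5) = 97.
The remaining cell in column 4 is (3,4) = 365 − 300 = 65.
Column 5 needs 365; the known cells sum to 312, so (3,5) = 53.

63 51 89 87 75 / 57 95 83 71 59 / 91 79 77 65 53 / 85 73 61 49 97 / 69 67 55 93 81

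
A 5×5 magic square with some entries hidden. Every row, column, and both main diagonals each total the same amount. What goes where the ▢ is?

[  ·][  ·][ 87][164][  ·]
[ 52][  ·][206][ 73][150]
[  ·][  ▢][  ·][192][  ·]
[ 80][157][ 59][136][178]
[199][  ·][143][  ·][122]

38

Row 4 is complete and sums to 610; that is the magic constant.
Row 2 needs 610; the known cells sum to 481, so (2,2) = 129.
Using column 3: 87 + 206 + 59 + 143 + ? → (3,3) = 610 − 495 = 115.
From column 4, 610 − (164 + 73 + 192 + 136) gives (5,4) = 45.
From main diagonal, 610 − (129 + 115 + 136 + 122) gives (1,1) = 108.
Anti-diagonal: 73 + 115 + 157 + 199 + ? = 610, so (1,5) = 66.
Row 1 needs 610; the known cells sum to 425, so (1,2) = 185.
From row 5, 610 − (199 + 143 + 45 + 122) gives (5,2) = 101.
Column 1 needs 610; the known cells sum to 439, so (3,1) = 171.
From column 2, 610 − (185 + 129 + 157 + 101) gives (3,2) = 38.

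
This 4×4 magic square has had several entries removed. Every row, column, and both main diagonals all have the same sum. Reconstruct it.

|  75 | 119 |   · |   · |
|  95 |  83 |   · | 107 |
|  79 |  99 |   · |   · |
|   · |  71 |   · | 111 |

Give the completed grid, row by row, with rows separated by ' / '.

75 119 115 63 / 95 83 87 107 / 79 99 103 91 / 123 71 67 111

Column 2 is already complete: 119 + 83 + 99 + 71 = 372, so that is the magic constant.
Row 2 needs 372; the known cells sum to 285, so (2,3) = 87.
The remaining cell in column 1 is (4,1) = 372 − 249 = 123.
Main diagonal: 75 + 83 + 111 + ? = 372, so (3,3) = 103.
Anti-diagonal must total 372; the given cells sum to 309, so (1,4) = 63.
Row 1: 75 + 119 + 63 + ? = 372, so (1,3) = 115.
Row 3 must total 372; the given cells sum to 281, so (3,4) = 91.
The remaining cell in row 4 is (4,3) = 372 − 305 = 67.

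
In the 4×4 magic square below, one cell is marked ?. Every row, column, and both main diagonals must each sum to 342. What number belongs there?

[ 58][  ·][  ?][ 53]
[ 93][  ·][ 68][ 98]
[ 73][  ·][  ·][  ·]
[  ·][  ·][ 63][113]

123

Row 2 needs 342; the known cells sum to 259, so (2,2) = 83.
Column 1: 58 + 93 + 73 + ? = 342, so (4,1) = 118.
The remaining cell in column 4 is (3,4) = 342 − 264 = 78.
Main diagonal: 58 + 83 + 113 + ? = 342, so (3,3) = 88.
Anti-diagonal needs 342; the known cells sum to 239, so (3,2) = 103.
Using row 4: 118 + 63 + 113 + ? → (4,2) = 342 − 294 = 48.
The remaining cell in column 2 is (1,2) = 342 − 234 = 108.
The remaining cell in column 3 is (1,3) = 342 − 219 = 123.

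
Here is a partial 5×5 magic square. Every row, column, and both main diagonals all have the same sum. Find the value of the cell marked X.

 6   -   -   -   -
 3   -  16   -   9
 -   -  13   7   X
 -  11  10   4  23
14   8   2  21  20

1

Row 5 is complete and sums to 65; that is the magic constant.
Row 4 must total 65; the given cells sum to 48, so (4,1) = 17.
The remaining cell in column 1 is (3,1) = 65 − 40 = 25.
Column 3 needs 65; the known cells sum to 41, so (1,3) = 24.
Main diagonal needs 65; the known cells sum to 43, so (2,2) = 22.
From row 2, 65 − (3 + 22 + 16 + 9) gives (2,4) = 15.
Using column 4: 15 + 7 + 4 + 21 + ? → (1,4) = 65 − 47 = 18.
Anti-diagonal: 15 + 13 + 11 + 14 + ? = 65, so (1,5) = 12.
Using row 1: 6 + 24 + 18 + 12 + ? → (1,2) = 65 − 60 = 5.
Column 2 needs 65; the known cells sum to 46, so (3,2) = 19.
Column 5 must total 65; the given cells sum to 64, so (3,5) = 1.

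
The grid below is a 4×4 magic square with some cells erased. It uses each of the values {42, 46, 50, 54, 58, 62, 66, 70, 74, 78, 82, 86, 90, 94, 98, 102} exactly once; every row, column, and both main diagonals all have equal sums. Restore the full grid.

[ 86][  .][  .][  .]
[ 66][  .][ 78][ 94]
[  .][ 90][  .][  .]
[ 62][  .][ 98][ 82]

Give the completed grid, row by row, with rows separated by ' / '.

86 102 42 58 / 66 50 78 94 / 74 90 70 54 / 62 46 98 82

The 16 entries sum to 1152, so each line sums to 1152/4 = 288.
Row 2: 66 + 78 + 94 + ? = 288, so (2,2) = 50.
The remaining cell in row 4 is (4,2) = 288 − 242 = 46.
Column 1 must total 288; the given cells sum to 214, so (3,1) = 74.
Column 2: 50 + 90 + 46 + ? = 288, so (1,2) = 102.
From main diagonal, 288 − (86 + 50 + 82) gives (3,3) = 70.
Anti-diagonal needs 288; the known cells sum to 230, so (1,4) = 58.
The remaining cell in row 1 is (1,3) = 288 − 246 = 42.
Row 3 needs 288; the known cells sum to 234, so (3,4) = 54.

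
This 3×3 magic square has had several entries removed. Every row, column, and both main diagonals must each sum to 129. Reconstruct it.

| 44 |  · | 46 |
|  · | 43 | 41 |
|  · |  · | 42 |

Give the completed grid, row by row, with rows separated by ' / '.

44 39 46 / 45 43 41 / 40 47 42

The remaining cell in row 1 is (1,2) = 129 − 90 = 39.
From row 2, 129 − (43 + 41) gives (2,1) = 45.
Column 1 needs 129; the known cells sum to 89, so (3,1) = 40.
Column 2 needs 129; the known cells sum to 82, so (3,2) = 47.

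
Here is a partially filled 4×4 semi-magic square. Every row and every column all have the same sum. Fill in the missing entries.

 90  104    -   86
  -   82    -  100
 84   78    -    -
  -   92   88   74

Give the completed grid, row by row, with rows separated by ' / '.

90 104 76 86 / 80 82 94 100 / 84 78 98 96 / 102 92 88 74

Column 2 is already complete: 104 + 82 + 78 + 92 = 356, so that is the magic constant.
From row 1, 356 − (90 + 104 + 86) gives (1,3) = 76.
Row 4 needs 356; the known cells sum to 254, so (4,1) = 102.
Column 1 needs 356; the known cells sum to 276, so (2,1) = 80.
Column 4: 86 + 100 + 74 + ? = 356, so (3,4) = 96.
Row 2 must total 356; the given cells sum to 262, so (2,3) = 94.
Row 3 must total 356; the given cells sum to 258, so (3,3) = 98.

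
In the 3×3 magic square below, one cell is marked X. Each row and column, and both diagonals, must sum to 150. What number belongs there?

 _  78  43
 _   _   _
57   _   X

Row 1 needs 150; the known cells sum to 121, so (1,1) = 29.
Column 1 must total 150; the given cells sum to 86, so (2,1) = 64.
Using anti-diagonal: 43 + 57 + ? → (2,2) = 150 − 100 = 50.
Row 2 must total 150; the given cells sum to 114, so (2,3) = 36.
The remaining cell in column 2 is (3,2) = 150 − 128 = 22.
From column 3, 150 − (43 + 36) gives (3,3) = 71.

71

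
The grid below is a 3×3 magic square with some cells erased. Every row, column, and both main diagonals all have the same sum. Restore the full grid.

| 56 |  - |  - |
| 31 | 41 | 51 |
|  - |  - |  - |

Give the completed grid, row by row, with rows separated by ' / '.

Row 2 is already complete: 31 + 41 + 51 = 123, so that is the magic constant.
From column 1, 123 − (56 + 31) gives (3,1) = 36.
Using main diagonal: 56 + 41 + ? → (3,3) = 123 − 97 = 26.
Anti-diagonal must total 123; the given cells sum to 77, so (1,3) = 46.
The remaining cell in row 1 is (1,2) = 123 − 102 = 21.
Row 3 must total 123; the given cells sum to 62, so (3,2) = 61.

56 21 46 / 31 41 51 / 36 61 26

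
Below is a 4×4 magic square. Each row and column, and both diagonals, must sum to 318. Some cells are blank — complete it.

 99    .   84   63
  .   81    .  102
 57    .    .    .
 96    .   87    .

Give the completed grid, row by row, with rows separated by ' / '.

99 72 84 63 / 66 81 69 102 / 57 90 78 93 / 96 75 87 60

Row 1: 99 + 84 + 63 + ? = 318, so (1,2) = 72.
The remaining cell in column 1 is (2,1) = 318 − 252 = 66.
Row 2 must total 318; the given cells sum to 249, so (2,3) = 69.
Using column 3: 84 + 69 + 87 + ? → (3,3) = 318 − 240 = 78.
From main diagonal, 318 − (99 + 81 + 78) gives (4,4) = 60.
Anti-diagonal must total 318; the given cells sum to 228, so (3,2) = 90.
Row 3 needs 318; the known cells sum to 225, so (3,4) = 93.
Row 4 must total 318; the given cells sum to 243, so (4,2) = 75.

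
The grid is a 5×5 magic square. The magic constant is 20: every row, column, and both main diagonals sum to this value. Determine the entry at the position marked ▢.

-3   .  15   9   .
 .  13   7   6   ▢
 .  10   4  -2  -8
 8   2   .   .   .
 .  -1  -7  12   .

0

Row 3 needs 20; the known cells sum to 4, so (3,1) = 16.
Using column 2: 13 + 10 + 2 + (-1) + ? → (1,2) = 20 − 24 = -4.
Using column 3: 15 + 7 + 4 + (-7) + ? → (4,3) = 20 − 19 = 1.
Column 4 must total 20; the given cells sum to 25, so (4,4) = -5.
The remaining cell in main diagonal is (5,5) = 20 − 9 = 11.
From row 1, 20 − (-3 + (-4) + 15 + 9) gives (1,5) = 3.
Using row 4: 8 + 2 + 1 + (-5) + ? → (4,5) = 20 − 6 = 14.
Row 5 needs 20; the known cells sum to 15, so (5,1) = 5.
Column 1 must total 20; the given cells sum to 26, so (2,1) = -6.
The remaining cell in column 5 is (2,5) = 20 − 20 = 0.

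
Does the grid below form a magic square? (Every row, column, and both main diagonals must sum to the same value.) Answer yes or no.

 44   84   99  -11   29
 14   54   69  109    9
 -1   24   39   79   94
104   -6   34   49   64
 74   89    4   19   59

No — row 5 sums to 245 but row 2 sums to 255.

Row 1: 44 + 84 + 99 + (-11) + 29 = 245.
Row 2: 14 + 54 + 69 + 109 + 9 = 255.
Row 3: -1 + 24 + 39 + 79 + 94 = 235.
Row 4: 104 + (-6) + 34 + 49 + 64 = 245.
Row 5: 74 + 89 + 4 + 19 + 59 = 245.
Column 1: 44 + 14 + (-1) + 104 + 74 = 235.
Column 2: 84 + 54 + 24 + (-6) + 89 = 245.
Column 3: 99 + 69 + 39 + 34 + 4 = 245.
Column 4: -11 + 109 + 79 + 49 + 19 = 245.
Column 5: 29 + 9 + 94 + 64 + 59 = 255.
Main diagonal: 44 + 54 + 39 + 49 + 59 = 245.
Anti-diagonal: 29 + 109 + 39 + (-6) + 74 = 245.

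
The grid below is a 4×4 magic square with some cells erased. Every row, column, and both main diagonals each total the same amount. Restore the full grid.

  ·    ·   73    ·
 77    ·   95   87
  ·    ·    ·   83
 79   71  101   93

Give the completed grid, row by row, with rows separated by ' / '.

Row 4 is already complete: 79 + 71 + 101 + 93 = 344, so that is the magic constant.
The remaining cell in row 2 is (2,2) = 344 − 259 = 85.
Column 3: 73 + 95 + 101 + ? = 344, so (3,3) = 75.
The remaining cell in column 4 is (1,4) = 344 − 263 = 81.
From main diagonal, 344 − (85 + 75 + 93) gives (1,1) = 91.
Anti-diagonal needs 344; the known cells sum to 255, so (3,2) = 89.
Using row 1: 91 + 73 + 81 + ? → (1,2) = 344 − 245 = 99.
Using row 3: 89 + 75 + 83 + ? → (3,1) = 344 − 247 = 97.

91 99 73 81 / 77 85 95 87 / 97 89 75 83 / 79 71 101 93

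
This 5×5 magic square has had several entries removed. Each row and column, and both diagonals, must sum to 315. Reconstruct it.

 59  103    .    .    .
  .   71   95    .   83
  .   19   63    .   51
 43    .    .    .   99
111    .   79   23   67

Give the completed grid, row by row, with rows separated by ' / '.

The remaining cell in row 5 is (5,2) = 315 − 280 = 35.
From column 2, 315 − (103 + 71 + 19 + 35) gives (4,2) = 87.
Column 5: 83 + 51 + 99 + 67 + ? = 315, so (1,5) = 15.
From main diagonal, 315 − (59 + 71 + 63 + 67) gives (4,4) = 55.
Using anti-diagonal: 15 + 63 + 87 + 111 + ? → (2,4) = 315 − 276 = 39.
The remaining cell in row 2 is (2,1) = 315 − 288 = 27.
Row 4 needs 315; the known cells sum to 284, so (4,3) = 31.
From column 1, 315 − (59 + 27 + 43 + 111) gives (3,1) = 75.
Column 3 must total 315; the given cells sum to 268, so (1,3) = 47.
Using row 1: 59 + 103 + 47 + 15 + ? → (1,4) = 315 − 224 = 91.
Row 3 must total 315; the given cells sum to 208, so (3,4) = 107.

59 103 47 91 15 / 27 71 95 39 83 / 75 19 63 107 51 / 43 87 31 55 99 / 111 35 79 23 67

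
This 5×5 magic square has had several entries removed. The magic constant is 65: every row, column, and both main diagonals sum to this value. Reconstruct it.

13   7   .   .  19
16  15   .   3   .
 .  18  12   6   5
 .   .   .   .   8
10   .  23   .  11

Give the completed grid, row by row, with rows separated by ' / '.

13 7 1 25 19 / 16 15 9 3 22 / 24 18 12 6 5 / 2 21 20 14 8 / 10 4 23 17 11

Using row 3: 18 + 12 + 6 + 5 + ? → (3,1) = 65 − 41 = 24.
Column 1: 13 + 16 + 24 + 10 + ? = 65, so (4,1) = 2.
The remaining cell in column 5 is (2,5) = 65 − 43 = 22.
Using main diagonal: 13 + 15 + 12 + 11 + ? → (4,4) = 65 − 51 = 14.
From anti-diagonal, 65 − (19 + 3 + 12 + 10) gives (4,2) = 21.
Using row 2: 16 + 15 + 3 + 22 + ? → (2,3) = 65 − 56 = 9.
From row 4, 65 − (2 + 21 + 14 + 8) gives (4,3) = 20.
Column 2 needs 65; the known cells sum to 61, so (5,2) = 4.
Column 3: 9 + 12 + 20 + 23 + ? = 65, so (1,3) = 1.
Using row 1: 13 + 7 + 1 + 19 + ? → (1,4) = 65 − 40 = 25.
Row 5: 10 + 4 + 23 + 11 + ? = 65, so (5,4) = 17.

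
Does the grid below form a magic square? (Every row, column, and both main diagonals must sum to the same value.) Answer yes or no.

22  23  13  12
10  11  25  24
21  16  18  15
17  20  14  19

Yes

Row 1: 22 + 23 + 13 + 12 = 70.
Row 2: 10 + 11 + 25 + 24 = 70.
Row 3: 21 + 16 + 18 + 15 = 70.
Row 4: 17 + 20 + 14 + 19 = 70.
Column 1: 22 + 10 + 21 + 17 = 70.
Column 2: 23 + 11 + 16 + 20 = 70.
Column 3: 13 + 25 + 18 + 14 = 70.
Column 4: 12 + 24 + 15 + 19 = 70.
Main diagonal: 22 + 11 + 18 + 19 = 70.
Anti-diagonal: 12 + 25 + 16 + 17 = 70.
All lines sum to 70.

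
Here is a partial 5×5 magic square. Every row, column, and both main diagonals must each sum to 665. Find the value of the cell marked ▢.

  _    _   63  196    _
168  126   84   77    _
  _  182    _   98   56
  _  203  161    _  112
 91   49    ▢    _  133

From row 2, 665 − (168 + 126 + 84 + 77) gives (2,5) = 210.
Column 2: 126 + 182 + 203 + 49 + ? = 665, so (1,2) = 105.
Column 5 needs 665; the known cells sum to 511, so (1,5) = 154.
Anti-diagonal must total 665; the given cells sum to 525, so (3,3) = 140.
Row 1: 105 + 63 + 196 + 154 + ? = 665, so (1,1) = 147.
Row 3 needs 665; the known cells sum to 476, so (3,1) = 189.
Column 1 must total 665; the given cells sum to 595, so (4,1) = 70.
The remaining cell in column 3 is (5,3) = 665 − 448 = 217.

217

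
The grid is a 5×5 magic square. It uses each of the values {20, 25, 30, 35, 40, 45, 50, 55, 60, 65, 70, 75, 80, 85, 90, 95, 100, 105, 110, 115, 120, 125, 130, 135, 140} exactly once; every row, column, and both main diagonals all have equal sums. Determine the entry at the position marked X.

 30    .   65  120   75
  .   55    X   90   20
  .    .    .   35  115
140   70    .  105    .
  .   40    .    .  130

The 25 entries sum to 2000, so each line sums to 2000/5 = 400.
From row 1, 400 − (30 + 65 + 120 + 75) gives (1,2) = 110.
From column 2, 400 − (110 + 55 + 70 + 40) gives (3,2) = 125.
Using column 4: 120 + 90 + 35 + 105 + ? → (5,4) = 400 − 350 = 50.
Column 5: 75 + 20 + 115 + 130 + ? = 400, so (4,5) = 60.
Using main diagonal: 30 + 55 + 105 + 130 + ? → (3,3) = 400 − 320 = 80.
From anti-diagonal, 400 − (75 + 90 + 80 + 70) gives (5,1) = 85.
The remaining cell in row 3 is (3,1) = 400 − 355 = 45.
From row 4, 400 − (140 + 70 + 105 + 60) gives (4,3) = 25.
The remaining cell in row 5 is (5,3) = 400 − 305 = 95.
Column 1 must total 400; the given cells sum to 300, so (2,1) = 100.
Column 3: 65 + 80 + 25 + 95 + ? = 400, so (2,3) = 135.

135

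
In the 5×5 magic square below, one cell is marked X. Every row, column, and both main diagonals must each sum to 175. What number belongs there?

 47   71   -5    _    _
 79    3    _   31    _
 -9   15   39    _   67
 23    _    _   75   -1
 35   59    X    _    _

83

From row 3, 175 − (-9 + 15 + 39 + 67) gives (3,4) = 63.
From column 2, 175 − (71 + 3 + 15 + 59) gives (4,2) = 27.
Main diagonal needs 175; the known cells sum to 164, so (5,5) = 11.
Using anti-diagonal: 31 + 39 + 27 + 35 + ? → (1,5) = 175 − 132 = 43.
Row 1: 47 + 71 + (-5) + 43 + ? = 175, so (1,4) = 19.
Using row 4: 23 + 27 + 75 + (-1) + ? → (4,3) = 175 − 124 = 51.
Column 4 must total 175; the given cells sum to 188, so (5,4) = -13.
Column 5: 43 + 67 + (-1) + 11 + ? = 175, so (2,5) = 55.
Row 2 must total 175; the given cells sum to 168, so (2,3) = 7.
Row 5 must total 175; the given cells sum to 92, so (5,3) = 83.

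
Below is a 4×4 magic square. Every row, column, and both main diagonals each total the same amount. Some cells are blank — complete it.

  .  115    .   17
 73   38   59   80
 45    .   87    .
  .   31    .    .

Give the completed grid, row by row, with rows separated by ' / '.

24 115 94 17 / 73 38 59 80 / 45 66 87 52 / 108 31 10 101

Row 2 is already complete: 73 + 38 + 59 + 80 = 250, so that is the magic constant.
The remaining cell in column 2 is (3,2) = 250 − 184 = 66.
Anti-diagonal must total 250; the given cells sum to 142, so (4,1) = 108.
From row 3, 250 − (45 + 66 + 87) gives (3,4) = 52.
The remaining cell in column 1 is (1,1) = 250 − 226 = 24.
From column 4, 250 − (17 + 80 + 52) gives (4,4) = 101.
Using row 1: 24 + 115 + 17 + ? → (1,3) = 250 − 156 = 94.
Using row 4: 108 + 31 + 101 + ? → (4,3) = 250 − 240 = 10.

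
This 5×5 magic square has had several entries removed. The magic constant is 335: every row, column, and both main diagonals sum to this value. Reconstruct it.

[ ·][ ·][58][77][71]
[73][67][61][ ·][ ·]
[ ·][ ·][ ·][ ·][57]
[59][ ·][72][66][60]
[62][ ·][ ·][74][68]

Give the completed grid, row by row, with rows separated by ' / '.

65 64 58 77 71 / 73 67 61 55 79 / 76 70 69 63 57 / 59 78 72 66 60 / 62 56 75 74 68

Row 4: 59 + 72 + 66 + 60 + ? = 335, so (4,2) = 78.
Column 5 needs 335; the known cells sum to 256, so (2,5) = 79.
Row 2: 73 + 67 + 61 + 79 + ? = 335, so (2,4) = 55.
Using column 4: 77 + 55 + 66 + 74 + ? → (3,4) = 335 − 272 = 63.
Using anti-diagonal: 71 + 55 + 78 + 62 + ? → (3,3) = 335 − 266 = 69.
Using column 3: 58 + 61 + 69 + 72 + ? → (5,3) = 335 − 260 = 75.
From main diagonal, 335 − (67 + 69 + 66 + 68) gives (1,1) = 65.
Row 1 must total 335; the given cells sum to 271, so (1,2) = 64.
The remaining cell in row 5 is (5,2) = 335 − 279 = 56.
Column 1 needs 335; the known cells sum to 259, so (3,1) = 76.
Column 2 needs 335; the known cells sum to 265, so (3,2) = 70.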